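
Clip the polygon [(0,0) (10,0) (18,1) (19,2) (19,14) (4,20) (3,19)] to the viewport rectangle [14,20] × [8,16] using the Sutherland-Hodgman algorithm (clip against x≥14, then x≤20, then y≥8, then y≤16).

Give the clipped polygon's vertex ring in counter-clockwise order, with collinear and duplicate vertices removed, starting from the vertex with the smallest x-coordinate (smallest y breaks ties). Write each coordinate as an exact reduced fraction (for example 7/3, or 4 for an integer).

1. After x ≥ 14: [(14,1/2) (18,1) (19,2) (19,14) (14,16)]
2. After x ≤ 20: [(14,1/2) (18,1) (19,2) (19,14) (14,16)]
3. After y ≥ 8: [(14,8) (19,8) (19,14) (14,16)]
4. After y ≤ 16: [(14,8) (19,8) (19,14) (14,16)]
5. Canonical ring: [(14,8) (19,8) (19,14) (14,16)]

Clipped polygon: [(14,8) (19,8) (19,14) (14,16)]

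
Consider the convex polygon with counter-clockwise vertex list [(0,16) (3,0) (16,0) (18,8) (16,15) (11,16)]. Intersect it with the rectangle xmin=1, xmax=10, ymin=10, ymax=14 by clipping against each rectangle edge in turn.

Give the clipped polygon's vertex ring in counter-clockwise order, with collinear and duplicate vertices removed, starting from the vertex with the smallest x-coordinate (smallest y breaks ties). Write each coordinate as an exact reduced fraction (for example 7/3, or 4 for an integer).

1. After x ≥ 1: [(1,16) (1,32/3) (3,0) (16,0) (18,8) (16,15) (11,16)]
2. After x ≤ 10: [(10,16) (1,16) (1,32/3) (3,0) (10,0)]
3. After y ≥ 10: [(10,10) (10,16) (1,16) (1,32/3) (9/8,10)]
4. After y ≤ 14: [(10,10) (10,14) (1,14) (1,32/3) (9/8,10)]
5. Canonical ring: [(1,32/3) (9/8,10) (10,10) (10,14) (1,14)]

Clipped polygon: [(1,32/3) (9/8,10) (10,10) (10,14) (1,14)]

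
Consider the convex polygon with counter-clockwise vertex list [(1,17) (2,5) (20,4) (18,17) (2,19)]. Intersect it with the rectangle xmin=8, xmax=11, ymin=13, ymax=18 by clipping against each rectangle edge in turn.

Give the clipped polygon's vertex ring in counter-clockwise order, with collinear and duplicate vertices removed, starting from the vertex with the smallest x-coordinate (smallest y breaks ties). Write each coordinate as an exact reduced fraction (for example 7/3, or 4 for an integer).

Clipped polygon: [(8,13) (11,13) (11,143/8) (10,18) (8,18)]

1. After x ≥ 8: [(8,14/3) (20,4) (18,17) (8,73/4)]
2. After x ≤ 11: [(8,14/3) (11,9/2) (11,143/8) (8,73/4)]
3. After y ≥ 13: [(8,13) (11,13) (11,143/8) (8,73/4)]
4. After y ≤ 18: [(8,18) (8,13) (11,13) (11,143/8) (10,18)]
5. Canonical ring: [(8,13) (11,13) (11,143/8) (10,18) (8,18)]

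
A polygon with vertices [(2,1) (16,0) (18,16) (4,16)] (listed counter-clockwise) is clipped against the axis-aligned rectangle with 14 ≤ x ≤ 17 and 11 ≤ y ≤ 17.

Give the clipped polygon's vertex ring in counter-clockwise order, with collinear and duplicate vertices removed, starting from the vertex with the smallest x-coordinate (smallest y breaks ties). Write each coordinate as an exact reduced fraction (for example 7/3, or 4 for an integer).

1. After x ≥ 14: [(14,1/7) (16,0) (18,16) (14,16)]
2. After x ≤ 17: [(14,1/7) (16,0) (17,8) (17,16) (14,16)]
3. After y ≥ 11: [(14,11) (17,11) (17,16) (14,16)]
4. After y ≤ 17: [(14,11) (17,11) (17,16) (14,16)]
5. Canonical ring: [(14,11) (17,11) (17,16) (14,16)]

Clipped polygon: [(14,11) (17,11) (17,16) (14,16)]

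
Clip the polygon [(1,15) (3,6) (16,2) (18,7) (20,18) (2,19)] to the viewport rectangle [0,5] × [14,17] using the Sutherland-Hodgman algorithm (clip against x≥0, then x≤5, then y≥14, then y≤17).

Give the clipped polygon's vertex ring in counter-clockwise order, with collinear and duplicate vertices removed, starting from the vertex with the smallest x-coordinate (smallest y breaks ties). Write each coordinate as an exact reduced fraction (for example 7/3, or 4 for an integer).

1. After x ≥ 0: [(1,15) (3,6) (16,2) (18,7) (20,18) (2,19)]
2. After x ≤ 5: [(1,15) (3,6) (5,70/13) (5,113/6) (2,19)]
3. After y ≥ 14: [(1,15) (11/9,14) (5,14) (5,113/6) (2,19)]
4. After y ≤ 17: [(3/2,17) (1,15) (11/9,14) (5,14) (5,17)]
5. Canonical ring: [(1,15) (11/9,14) (5,14) (5,17) (3/2,17)]

Clipped polygon: [(1,15) (11/9,14) (5,14) (5,17) (3/2,17)]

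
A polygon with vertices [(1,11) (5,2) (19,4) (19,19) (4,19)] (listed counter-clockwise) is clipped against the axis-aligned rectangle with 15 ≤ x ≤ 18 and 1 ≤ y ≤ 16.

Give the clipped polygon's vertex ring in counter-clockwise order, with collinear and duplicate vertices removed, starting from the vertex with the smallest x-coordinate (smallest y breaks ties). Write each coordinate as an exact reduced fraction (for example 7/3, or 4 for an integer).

Clipped polygon: [(15,24/7) (18,27/7) (18,16) (15,16)]

1. After x ≥ 15: [(15,24/7) (19,4) (19,19) (15,19)]
2. After x ≤ 18: [(15,24/7) (18,27/7) (18,19) (15,19)]
3. After y ≥ 1: [(15,24/7) (18,27/7) (18,19) (15,19)]
4. After y ≤ 16: [(15,16) (15,24/7) (18,27/7) (18,16)]
5. Canonical ring: [(15,24/7) (18,27/7) (18,16) (15,16)]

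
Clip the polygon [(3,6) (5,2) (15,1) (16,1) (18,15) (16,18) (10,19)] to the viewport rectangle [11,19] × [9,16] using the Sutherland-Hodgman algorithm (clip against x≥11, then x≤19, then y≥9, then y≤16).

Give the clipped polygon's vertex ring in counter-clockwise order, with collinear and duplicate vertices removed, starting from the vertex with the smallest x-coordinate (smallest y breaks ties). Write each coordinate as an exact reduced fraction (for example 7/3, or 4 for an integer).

1. After x ≥ 11: [(11,7/5) (15,1) (16,1) (18,15) (16,18) (11,113/6)]
2. After x ≤ 19: [(11,7/5) (15,1) (16,1) (18,15) (16,18) (11,113/6)]
3. After y ≥ 9: [(11,9) (120/7,9) (18,15) (16,18) (11,113/6)]
4. After y ≤ 16: [(11,16) (11,9) (120/7,9) (18,15) (52/3,16)]
5. Canonical ring: [(11,9) (120/7,9) (18,15) (52/3,16) (11,16)]

Clipped polygon: [(11,9) (120/7,9) (18,15) (52/3,16) (11,16)]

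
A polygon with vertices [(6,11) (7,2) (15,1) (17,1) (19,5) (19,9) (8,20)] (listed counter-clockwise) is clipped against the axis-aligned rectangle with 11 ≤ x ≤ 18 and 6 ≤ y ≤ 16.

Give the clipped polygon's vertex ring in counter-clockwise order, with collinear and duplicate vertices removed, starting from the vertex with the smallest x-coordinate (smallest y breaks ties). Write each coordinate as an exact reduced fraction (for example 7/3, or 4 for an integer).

1. After x ≥ 11: [(11,3/2) (15,1) (17,1) (19,5) (19,9) (11,17)]
2. After x ≤ 18: [(11,3/2) (15,1) (17,1) (18,3) (18,10) (11,17)]
3. After y ≥ 6: [(11,6) (18,6) (18,10) (11,17)]
4. After y ≤ 16: [(11,16) (11,6) (18,6) (18,10) (12,16)]
5. Canonical ring: [(11,6) (18,6) (18,10) (12,16) (11,16)]

Clipped polygon: [(11,6) (18,6) (18,10) (12,16) (11,16)]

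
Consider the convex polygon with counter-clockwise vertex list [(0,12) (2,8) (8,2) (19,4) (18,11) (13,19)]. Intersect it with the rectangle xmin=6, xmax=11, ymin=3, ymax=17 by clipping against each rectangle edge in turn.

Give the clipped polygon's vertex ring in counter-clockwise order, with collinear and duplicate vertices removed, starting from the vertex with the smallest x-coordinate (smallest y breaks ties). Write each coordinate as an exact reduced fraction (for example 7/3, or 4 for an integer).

Clipped polygon: [(6,4) (7,3) (11,3) (11,17) (65/7,17) (6,198/13)]

1. After x ≥ 6: [(6,198/13) (6,4) (8,2) (19,4) (18,11) (13,19)]
2. After x ≤ 11: [(11,233/13) (6,198/13) (6,4) (8,2) (11,28/11)]
3. After y ≥ 3: [(11,3) (11,233/13) (6,198/13) (6,4) (7,3)]
4. After y ≤ 17: [(11,3) (11,17) (65/7,17) (6,198/13) (6,4) (7,3)]
5. Canonical ring: [(6,4) (7,3) (11,3) (11,17) (65/7,17) (6,198/13)]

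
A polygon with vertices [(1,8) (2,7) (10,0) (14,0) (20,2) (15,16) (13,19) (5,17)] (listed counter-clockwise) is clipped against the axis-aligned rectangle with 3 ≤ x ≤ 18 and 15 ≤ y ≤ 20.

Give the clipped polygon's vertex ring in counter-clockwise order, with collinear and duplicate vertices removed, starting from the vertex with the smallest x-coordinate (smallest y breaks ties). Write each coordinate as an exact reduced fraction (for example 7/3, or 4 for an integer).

Clipped polygon: [(37/9,15) (215/14,15) (15,16) (13,19) (5,17)]

1. After x ≥ 3: [(3,25/2) (3,49/8) (10,0) (14,0) (20,2) (15,16) (13,19) (5,17)]
2. After x ≤ 18: [(3,25/2) (3,49/8) (10,0) (14,0) (18,4/3) (18,38/5) (15,16) (13,19) (5,17)]
3. After y ≥ 15: [(37/9,15) (215/14,15) (15,16) (13,19) (5,17)]
4. After y ≤ 20: [(37/9,15) (215/14,15) (15,16) (13,19) (5,17)]
5. Canonical ring: [(37/9,15) (215/14,15) (15,16) (13,19) (5,17)]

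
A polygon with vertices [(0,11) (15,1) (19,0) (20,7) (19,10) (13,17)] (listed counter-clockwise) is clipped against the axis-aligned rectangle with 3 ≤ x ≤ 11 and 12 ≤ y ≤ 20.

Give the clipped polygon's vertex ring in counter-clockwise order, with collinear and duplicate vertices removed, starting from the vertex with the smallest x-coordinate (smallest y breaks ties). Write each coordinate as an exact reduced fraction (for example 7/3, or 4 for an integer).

Clipped polygon: [(3,12) (11,12) (11,209/13) (3,161/13)]

1. After x ≥ 3: [(3,161/13) (3,9) (15,1) (19,0) (20,7) (19,10) (13,17)]
2. After x ≤ 11: [(11,209/13) (3,161/13) (3,9) (11,11/3)]
3. After y ≥ 12: [(11,12) (11,209/13) (3,161/13) (3,12)]
4. After y ≤ 20: [(11,12) (11,209/13) (3,161/13) (3,12)]
5. Canonical ring: [(3,12) (11,12) (11,209/13) (3,161/13)]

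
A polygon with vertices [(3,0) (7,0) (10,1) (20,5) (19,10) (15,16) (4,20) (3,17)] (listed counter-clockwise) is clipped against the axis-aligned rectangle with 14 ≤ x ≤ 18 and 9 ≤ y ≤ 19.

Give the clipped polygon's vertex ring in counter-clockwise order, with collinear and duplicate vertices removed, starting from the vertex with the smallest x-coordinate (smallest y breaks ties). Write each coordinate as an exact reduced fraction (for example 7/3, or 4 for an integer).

1. After x ≥ 14: [(14,13/5) (20,5) (19,10) (15,16) (14,180/11)]
2. After x ≤ 18: [(14,13/5) (18,21/5) (18,23/2) (15,16) (14,180/11)]
3. After y ≥ 9: [(14,9) (18,9) (18,23/2) (15,16) (14,180/11)]
4. After y ≤ 19: [(14,9) (18,9) (18,23/2) (15,16) (14,180/11)]
5. Canonical ring: [(14,9) (18,9) (18,23/2) (15,16) (14,180/11)]

Clipped polygon: [(14,9) (18,9) (18,23/2) (15,16) (14,180/11)]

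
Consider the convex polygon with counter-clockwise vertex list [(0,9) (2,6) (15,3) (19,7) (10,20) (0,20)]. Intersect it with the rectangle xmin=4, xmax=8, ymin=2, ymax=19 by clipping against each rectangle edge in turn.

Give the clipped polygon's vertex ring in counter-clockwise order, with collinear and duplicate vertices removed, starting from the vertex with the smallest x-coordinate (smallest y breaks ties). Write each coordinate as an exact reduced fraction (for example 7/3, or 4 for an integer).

1. After x ≥ 4: [(4,72/13) (15,3) (19,7) (10,20) (4,20)]
2. After x ≤ 8: [(4,72/13) (8,60/13) (8,20) (4,20)]
3. After y ≥ 2: [(4,72/13) (8,60/13) (8,20) (4,20)]
4. After y ≤ 19: [(4,19) (4,72/13) (8,60/13) (8,19)]
5. Canonical ring: [(4,72/13) (8,60/13) (8,19) (4,19)]

Clipped polygon: [(4,72/13) (8,60/13) (8,19) (4,19)]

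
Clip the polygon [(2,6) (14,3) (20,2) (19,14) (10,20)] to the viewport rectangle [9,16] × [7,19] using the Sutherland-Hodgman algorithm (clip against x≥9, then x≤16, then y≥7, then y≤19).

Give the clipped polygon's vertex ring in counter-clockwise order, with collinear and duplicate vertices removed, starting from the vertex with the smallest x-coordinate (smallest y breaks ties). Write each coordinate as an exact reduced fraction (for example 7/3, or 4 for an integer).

Clipped polygon: [(9,7) (16,7) (16,16) (23/2,19) (66/7,19) (9,73/4)]

1. After x ≥ 9: [(9,73/4) (9,17/4) (14,3) (20,2) (19,14) (10,20)]
2. After x ≤ 16: [(9,73/4) (9,17/4) (14,3) (16,8/3) (16,16) (10,20)]
3. After y ≥ 7: [(9,73/4) (9,7) (16,7) (16,16) (10,20)]
4. After y ≤ 19: [(66/7,19) (9,73/4) (9,7) (16,7) (16,16) (23/2,19)]
5. Canonical ring: [(9,7) (16,7) (16,16) (23/2,19) (66/7,19) (9,73/4)]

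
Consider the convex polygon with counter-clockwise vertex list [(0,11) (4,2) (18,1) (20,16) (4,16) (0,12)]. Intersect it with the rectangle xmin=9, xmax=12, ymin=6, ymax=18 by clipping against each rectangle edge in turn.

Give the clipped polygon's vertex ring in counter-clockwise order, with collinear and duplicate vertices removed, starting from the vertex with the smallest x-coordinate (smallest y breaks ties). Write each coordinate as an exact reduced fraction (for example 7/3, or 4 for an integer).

Clipped polygon: [(9,6) (12,6) (12,16) (9,16)]

1. After x ≥ 9: [(9,23/14) (18,1) (20,16) (9,16)]
2. After x ≤ 12: [(9,23/14) (12,10/7) (12,16) (9,16)]
3. After y ≥ 6: [(9,6) (12,6) (12,16) (9,16)]
4. After y ≤ 18: [(9,6) (12,6) (12,16) (9,16)]
5. Canonical ring: [(9,6) (12,6) (12,16) (9,16)]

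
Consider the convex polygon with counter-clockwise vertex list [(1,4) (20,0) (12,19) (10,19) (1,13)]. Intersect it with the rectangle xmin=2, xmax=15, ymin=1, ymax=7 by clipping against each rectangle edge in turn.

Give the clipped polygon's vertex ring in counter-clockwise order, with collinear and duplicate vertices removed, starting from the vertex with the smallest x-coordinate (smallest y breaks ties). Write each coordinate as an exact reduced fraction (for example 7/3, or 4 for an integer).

1. After x ≥ 2: [(2,72/19) (20,0) (12,19) (10,19) (2,41/3)]
2. After x ≤ 15: [(2,72/19) (15,20/19) (15,95/8) (12,19) (10,19) (2,41/3)]
3. After y ≥ 1: [(2,72/19) (15,20/19) (15,95/8) (12,19) (10,19) (2,41/3)]
4. After y ≤ 7: [(2,7) (2,72/19) (15,20/19) (15,7)]
5. Canonical ring: [(2,72/19) (15,20/19) (15,7) (2,7)]

Clipped polygon: [(2,72/19) (15,20/19) (15,7) (2,7)]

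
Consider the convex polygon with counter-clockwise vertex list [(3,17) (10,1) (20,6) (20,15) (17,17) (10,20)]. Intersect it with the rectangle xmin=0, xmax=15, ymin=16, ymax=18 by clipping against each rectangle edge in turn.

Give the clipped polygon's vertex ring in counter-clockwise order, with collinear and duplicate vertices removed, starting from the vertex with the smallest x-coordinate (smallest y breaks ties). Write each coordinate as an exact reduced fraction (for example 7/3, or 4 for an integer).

Clipped polygon: [(3,17) (55/16,16) (15,16) (15,125/7) (44/3,18) (16/3,18)]

1. After x ≥ 0: [(3,17) (10,1) (20,6) (20,15) (17,17) (10,20)]
2. After x ≤ 15: [(3,17) (10,1) (15,7/2) (15,125/7) (10,20)]
3. After y ≥ 16: [(3,17) (55/16,16) (15,16) (15,125/7) (10,20)]
4. After y ≤ 18: [(16/3,18) (3,17) (55/16,16) (15,16) (15,125/7) (44/3,18)]
5. Canonical ring: [(3,17) (55/16,16) (15,16) (15,125/7) (44/3,18) (16/3,18)]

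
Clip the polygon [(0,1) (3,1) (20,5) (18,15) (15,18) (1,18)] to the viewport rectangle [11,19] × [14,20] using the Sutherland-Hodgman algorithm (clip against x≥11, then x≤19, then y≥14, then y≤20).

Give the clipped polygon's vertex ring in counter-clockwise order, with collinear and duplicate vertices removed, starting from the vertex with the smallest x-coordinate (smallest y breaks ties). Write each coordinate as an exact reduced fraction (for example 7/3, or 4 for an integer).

Clipped polygon: [(11,14) (91/5,14) (18,15) (15,18) (11,18)]

1. After x ≥ 11: [(11,49/17) (20,5) (18,15) (15,18) (11,18)]
2. After x ≤ 19: [(11,49/17) (19,81/17) (19,10) (18,15) (15,18) (11,18)]
3. After y ≥ 14: [(11,14) (91/5,14) (18,15) (15,18) (11,18)]
4. After y ≤ 20: [(11,14) (91/5,14) (18,15) (15,18) (11,18)]
5. Canonical ring: [(11,14) (91/5,14) (18,15) (15,18) (11,18)]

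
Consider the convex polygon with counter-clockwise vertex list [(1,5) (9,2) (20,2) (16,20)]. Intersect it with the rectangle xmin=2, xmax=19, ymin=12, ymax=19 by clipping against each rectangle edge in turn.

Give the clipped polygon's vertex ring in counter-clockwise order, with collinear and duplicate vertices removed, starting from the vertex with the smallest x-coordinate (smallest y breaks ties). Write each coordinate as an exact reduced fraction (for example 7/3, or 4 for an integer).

1. After x ≥ 2: [(2,6) (2,37/8) (9,2) (20,2) (16,20)]
2. After x ≤ 19: [(2,6) (2,37/8) (9,2) (19,2) (19,13/2) (16,20)]
3. After y ≥ 12: [(8,12) (160/9,12) (16,20)]
4. After y ≤ 19: [(15,19) (8,12) (160/9,12) (146/9,19)]
5. Canonical ring: [(8,12) (160/9,12) (146/9,19) (15,19)]

Clipped polygon: [(8,12) (160/9,12) (146/9,19) (15,19)]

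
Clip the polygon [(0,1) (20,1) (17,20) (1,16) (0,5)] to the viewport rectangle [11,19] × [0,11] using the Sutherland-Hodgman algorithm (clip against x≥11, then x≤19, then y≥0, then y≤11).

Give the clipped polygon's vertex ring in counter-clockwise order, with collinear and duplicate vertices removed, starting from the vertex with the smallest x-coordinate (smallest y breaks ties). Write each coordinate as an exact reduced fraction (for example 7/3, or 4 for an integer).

1. After x ≥ 11: [(11,1) (20,1) (17,20) (11,37/2)]
2. After x ≤ 19: [(11,1) (19,1) (19,22/3) (17,20) (11,37/2)]
3. After y ≥ 0: [(11,1) (19,1) (19,22/3) (17,20) (11,37/2)]
4. After y ≤ 11: [(11,11) (11,1) (19,1) (19,22/3) (350/19,11)]
5. Canonical ring: [(11,1) (19,1) (19,22/3) (350/19,11) (11,11)]

Clipped polygon: [(11,1) (19,1) (19,22/3) (350/19,11) (11,11)]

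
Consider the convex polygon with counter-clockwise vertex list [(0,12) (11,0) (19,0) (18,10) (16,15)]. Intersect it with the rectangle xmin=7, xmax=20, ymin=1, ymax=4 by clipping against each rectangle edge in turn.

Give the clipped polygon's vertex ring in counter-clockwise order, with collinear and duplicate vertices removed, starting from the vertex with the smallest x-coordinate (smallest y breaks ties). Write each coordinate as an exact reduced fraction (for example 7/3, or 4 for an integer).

1. After x ≥ 7: [(7,213/16) (7,48/11) (11,0) (19,0) (18,10) (16,15)]
2. After x ≤ 20: [(7,213/16) (7,48/11) (11,0) (19,0) (18,10) (16,15)]
3. After y ≥ 1: [(7,213/16) (7,48/11) (121/12,1) (189/10,1) (18,10) (16,15)]
4. After y ≤ 4: [(22/3,4) (121/12,1) (189/10,1) (93/5,4)]
5. Canonical ring: [(22/3,4) (121/12,1) (189/10,1) (93/5,4)]

Clipped polygon: [(22/3,4) (121/12,1) (189/10,1) (93/5,4)]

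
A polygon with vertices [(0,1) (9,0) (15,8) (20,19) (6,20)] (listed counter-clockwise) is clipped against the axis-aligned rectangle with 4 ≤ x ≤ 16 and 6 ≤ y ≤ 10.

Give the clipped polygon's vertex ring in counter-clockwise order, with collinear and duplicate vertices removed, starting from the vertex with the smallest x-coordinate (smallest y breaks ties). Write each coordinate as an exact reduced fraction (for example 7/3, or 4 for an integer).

1. After x ≥ 4: [(4,41/3) (4,5/9) (9,0) (15,8) (20,19) (6,20)]
2. After x ≤ 16: [(4,41/3) (4,5/9) (9,0) (15,8) (16,51/5) (16,135/7) (6,20)]
3. After y ≥ 6: [(4,41/3) (4,6) (27/2,6) (15,8) (16,51/5) (16,135/7) (6,20)]
4. After y ≤ 10: [(4,10) (4,6) (27/2,6) (15,8) (175/11,10)]
5. Canonical ring: [(4,6) (27/2,6) (15,8) (175/11,10) (4,10)]

Clipped polygon: [(4,6) (27/2,6) (15,8) (175/11,10) (4,10)]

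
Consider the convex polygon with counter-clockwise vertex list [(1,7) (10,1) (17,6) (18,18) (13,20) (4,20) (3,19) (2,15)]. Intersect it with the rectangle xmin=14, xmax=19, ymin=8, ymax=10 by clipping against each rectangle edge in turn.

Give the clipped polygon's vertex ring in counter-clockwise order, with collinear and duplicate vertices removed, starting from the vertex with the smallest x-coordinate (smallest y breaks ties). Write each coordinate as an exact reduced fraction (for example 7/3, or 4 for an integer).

1. After x ≥ 14: [(14,27/7) (17,6) (18,18) (14,98/5)]
2. After x ≤ 19: [(14,27/7) (17,6) (18,18) (14,98/5)]
3. After y ≥ 8: [(14,8) (103/6,8) (18,18) (14,98/5)]
4. After y ≤ 10: [(14,10) (14,8) (103/6,8) (52/3,10)]
5. Canonical ring: [(14,8) (103/6,8) (52/3,10) (14,10)]

Clipped polygon: [(14,8) (103/6,8) (52/3,10) (14,10)]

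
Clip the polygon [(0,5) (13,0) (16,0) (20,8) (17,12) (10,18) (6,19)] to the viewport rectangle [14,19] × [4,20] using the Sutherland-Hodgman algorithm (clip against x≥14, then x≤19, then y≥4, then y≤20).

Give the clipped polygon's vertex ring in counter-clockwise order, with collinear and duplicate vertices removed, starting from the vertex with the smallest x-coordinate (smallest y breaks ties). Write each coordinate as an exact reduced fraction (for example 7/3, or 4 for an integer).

Clipped polygon: [(14,4) (18,4) (19,6) (19,28/3) (17,12) (14,102/7)]

1. After x ≥ 14: [(14,0) (16,0) (20,8) (17,12) (14,102/7)]
2. After x ≤ 19: [(14,0) (16,0) (19,6) (19,28/3) (17,12) (14,102/7)]
3. After y ≥ 4: [(14,4) (18,4) (19,6) (19,28/3) (17,12) (14,102/7)]
4. After y ≤ 20: [(14,4) (18,4) (19,6) (19,28/3) (17,12) (14,102/7)]
5. Canonical ring: [(14,4) (18,4) (19,6) (19,28/3) (17,12) (14,102/7)]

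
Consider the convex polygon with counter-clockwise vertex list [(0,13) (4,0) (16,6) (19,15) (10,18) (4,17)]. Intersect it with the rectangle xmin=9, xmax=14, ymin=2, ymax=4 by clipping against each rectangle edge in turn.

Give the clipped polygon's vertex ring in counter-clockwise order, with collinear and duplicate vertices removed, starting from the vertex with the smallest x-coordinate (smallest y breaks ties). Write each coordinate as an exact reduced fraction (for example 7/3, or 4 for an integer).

1. After x ≥ 9: [(9,5/2) (16,6) (19,15) (10,18) (9,107/6)]
2. After x ≤ 14: [(9,5/2) (14,5) (14,50/3) (10,18) (9,107/6)]
3. After y ≥ 2: [(9,5/2) (14,5) (14,50/3) (10,18) (9,107/6)]
4. After y ≤ 4: [(9,4) (9,5/2) (12,4)]
5. Canonical ring: [(9,5/2) (12,4) (9,4)]

Clipped polygon: [(9,5/2) (12,4) (9,4)]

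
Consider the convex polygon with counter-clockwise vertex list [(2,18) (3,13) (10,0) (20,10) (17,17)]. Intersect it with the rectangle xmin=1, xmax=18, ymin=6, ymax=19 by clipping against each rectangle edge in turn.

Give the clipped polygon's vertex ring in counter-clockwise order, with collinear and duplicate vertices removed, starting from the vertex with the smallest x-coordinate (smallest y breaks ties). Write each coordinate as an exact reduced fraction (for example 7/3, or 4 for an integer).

Clipped polygon: [(2,18) (3,13) (88/13,6) (16,6) (18,8) (18,44/3) (17,17)]

1. After x ≥ 1: [(2,18) (3,13) (10,0) (20,10) (17,17)]
2. After x ≤ 18: [(2,18) (3,13) (10,0) (18,8) (18,44/3) (17,17)]
3. After y ≥ 6: [(2,18) (3,13) (88/13,6) (16,6) (18,8) (18,44/3) (17,17)]
4. After y ≤ 19: [(2,18) (3,13) (88/13,6) (16,6) (18,8) (18,44/3) (17,17)]
5. Canonical ring: [(2,18) (3,13) (88/13,6) (16,6) (18,8) (18,44/3) (17,17)]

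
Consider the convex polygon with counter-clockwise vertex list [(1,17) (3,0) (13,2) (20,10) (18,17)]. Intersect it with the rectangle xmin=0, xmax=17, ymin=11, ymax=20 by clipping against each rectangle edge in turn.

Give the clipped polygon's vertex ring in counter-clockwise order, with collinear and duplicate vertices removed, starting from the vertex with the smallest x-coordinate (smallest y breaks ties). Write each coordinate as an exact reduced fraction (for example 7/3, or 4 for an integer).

Clipped polygon: [(1,17) (29/17,11) (17,11) (17,17)]

1. After x ≥ 0: [(1,17) (3,0) (13,2) (20,10) (18,17)]
2. After x ≤ 17: [(17,17) (1,17) (3,0) (13,2) (17,46/7)]
3. After y ≥ 11: [(17,11) (17,17) (1,17) (29/17,11)]
4. After y ≤ 20: [(17,11) (17,17) (1,17) (29/17,11)]
5. Canonical ring: [(1,17) (29/17,11) (17,11) (17,17)]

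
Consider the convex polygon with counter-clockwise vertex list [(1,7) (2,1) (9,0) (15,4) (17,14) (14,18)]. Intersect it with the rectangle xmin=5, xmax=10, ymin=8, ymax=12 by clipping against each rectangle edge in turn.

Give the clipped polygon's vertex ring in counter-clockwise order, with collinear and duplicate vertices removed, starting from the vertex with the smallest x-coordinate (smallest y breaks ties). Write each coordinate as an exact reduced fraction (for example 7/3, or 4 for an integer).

Clipped polygon: [(5,8) (10,8) (10,12) (76/11,12) (5,135/13)]

1. After x ≥ 5: [(5,135/13) (5,4/7) (9,0) (15,4) (17,14) (14,18)]
2. After x ≤ 10: [(10,190/13) (5,135/13) (5,4/7) (9,0) (10,2/3)]
3. After y ≥ 8: [(10,8) (10,190/13) (5,135/13) (5,8)]
4. After y ≤ 12: [(10,8) (10,12) (76/11,12) (5,135/13) (5,8)]
5. Canonical ring: [(5,8) (10,8) (10,12) (76/11,12) (5,135/13)]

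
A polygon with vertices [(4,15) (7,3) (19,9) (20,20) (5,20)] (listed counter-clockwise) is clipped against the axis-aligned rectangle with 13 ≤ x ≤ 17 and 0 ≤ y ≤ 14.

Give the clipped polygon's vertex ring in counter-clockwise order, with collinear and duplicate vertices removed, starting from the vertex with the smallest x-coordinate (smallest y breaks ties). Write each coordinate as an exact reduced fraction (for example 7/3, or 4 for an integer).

Clipped polygon: [(13,6) (17,8) (17,14) (13,14)]

1. After x ≥ 13: [(13,6) (19,9) (20,20) (13,20)]
2. After x ≤ 17: [(13,6) (17,8) (17,20) (13,20)]
3. After y ≥ 0: [(13,6) (17,8) (17,20) (13,20)]
4. After y ≤ 14: [(13,14) (13,6) (17,8) (17,14)]
5. Canonical ring: [(13,6) (17,8) (17,14) (13,14)]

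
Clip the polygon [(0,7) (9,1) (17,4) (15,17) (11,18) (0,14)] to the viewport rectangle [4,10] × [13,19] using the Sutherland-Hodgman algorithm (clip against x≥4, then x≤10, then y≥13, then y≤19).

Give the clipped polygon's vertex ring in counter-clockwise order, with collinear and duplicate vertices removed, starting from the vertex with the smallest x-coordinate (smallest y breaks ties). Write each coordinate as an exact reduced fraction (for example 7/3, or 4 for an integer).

1. After x ≥ 4: [(4,13/3) (9,1) (17,4) (15,17) (11,18) (4,170/11)]
2. After x ≤ 10: [(4,13/3) (9,1) (10,11/8) (10,194/11) (4,170/11)]
3. After y ≥ 13: [(4,13) (10,13) (10,194/11) (4,170/11)]
4. After y ≤ 19: [(4,13) (10,13) (10,194/11) (4,170/11)]
5. Canonical ring: [(4,13) (10,13) (10,194/11) (4,170/11)]

Clipped polygon: [(4,13) (10,13) (10,194/11) (4,170/11)]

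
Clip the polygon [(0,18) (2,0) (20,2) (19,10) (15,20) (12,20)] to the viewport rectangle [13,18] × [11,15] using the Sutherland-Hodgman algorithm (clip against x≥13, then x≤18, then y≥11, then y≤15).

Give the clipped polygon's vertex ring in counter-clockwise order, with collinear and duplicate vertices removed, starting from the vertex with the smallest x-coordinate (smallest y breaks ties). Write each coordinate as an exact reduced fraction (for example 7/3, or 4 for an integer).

1. After x ≥ 13: [(13,11/9) (20,2) (19,10) (15,20) (13,20)]
2. After x ≤ 18: [(13,11/9) (18,16/9) (18,25/2) (15,20) (13,20)]
3. After y ≥ 11: [(13,11) (18,11) (18,25/2) (15,20) (13,20)]
4. After y ≤ 15: [(13,15) (13,11) (18,11) (18,25/2) (17,15)]
5. Canonical ring: [(13,11) (18,11) (18,25/2) (17,15) (13,15)]

Clipped polygon: [(13,11) (18,11) (18,25/2) (17,15) (13,15)]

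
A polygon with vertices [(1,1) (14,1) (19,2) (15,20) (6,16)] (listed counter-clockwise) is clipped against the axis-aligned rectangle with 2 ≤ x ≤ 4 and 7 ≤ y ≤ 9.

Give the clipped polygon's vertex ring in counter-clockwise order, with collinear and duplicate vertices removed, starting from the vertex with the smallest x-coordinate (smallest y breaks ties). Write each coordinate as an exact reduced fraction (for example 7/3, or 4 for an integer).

1. After x ≥ 2: [(2,4) (2,1) (14,1) (19,2) (15,20) (6,16)]
2. After x ≤ 4: [(4,10) (2,4) (2,1) (4,1)]
3. After y ≥ 7: [(4,7) (4,10) (3,7)]
4. After y ≤ 9: [(4,7) (4,9) (11/3,9) (3,7)]
5. Canonical ring: [(3,7) (4,7) (4,9) (11/3,9)]

Clipped polygon: [(3,7) (4,7) (4,9) (11/3,9)]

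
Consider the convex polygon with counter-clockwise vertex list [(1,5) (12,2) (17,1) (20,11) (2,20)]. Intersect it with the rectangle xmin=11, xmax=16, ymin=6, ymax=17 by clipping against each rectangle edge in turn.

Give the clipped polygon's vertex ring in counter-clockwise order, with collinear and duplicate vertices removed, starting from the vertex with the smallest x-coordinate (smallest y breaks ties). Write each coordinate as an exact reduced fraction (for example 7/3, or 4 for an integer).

1. After x ≥ 11: [(11,25/11) (12,2) (17,1) (20,11) (11,31/2)]
2. After x ≤ 16: [(11,25/11) (12,2) (16,6/5) (16,13) (11,31/2)]
3. After y ≥ 6: [(11,6) (16,6) (16,13) (11,31/2)]
4. After y ≤ 17: [(11,6) (16,6) (16,13) (11,31/2)]
5. Canonical ring: [(11,6) (16,6) (16,13) (11,31/2)]

Clipped polygon: [(11,6) (16,6) (16,13) (11,31/2)]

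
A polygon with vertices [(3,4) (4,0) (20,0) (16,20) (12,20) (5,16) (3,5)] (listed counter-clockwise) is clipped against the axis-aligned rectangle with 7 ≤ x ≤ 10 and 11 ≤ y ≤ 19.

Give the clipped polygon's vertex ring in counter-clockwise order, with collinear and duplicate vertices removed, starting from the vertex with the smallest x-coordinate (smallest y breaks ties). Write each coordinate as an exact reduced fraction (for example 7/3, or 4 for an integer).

1. After x ≥ 7: [(7,0) (20,0) (16,20) (12,20) (7,120/7)]
2. After x ≤ 10: [(7,0) (10,0) (10,132/7) (7,120/7)]
3. After y ≥ 11: [(7,11) (10,11) (10,132/7) (7,120/7)]
4. After y ≤ 19: [(7,11) (10,11) (10,132/7) (7,120/7)]
5. Canonical ring: [(7,11) (10,11) (10,132/7) (7,120/7)]

Clipped polygon: [(7,11) (10,11) (10,132/7) (7,120/7)]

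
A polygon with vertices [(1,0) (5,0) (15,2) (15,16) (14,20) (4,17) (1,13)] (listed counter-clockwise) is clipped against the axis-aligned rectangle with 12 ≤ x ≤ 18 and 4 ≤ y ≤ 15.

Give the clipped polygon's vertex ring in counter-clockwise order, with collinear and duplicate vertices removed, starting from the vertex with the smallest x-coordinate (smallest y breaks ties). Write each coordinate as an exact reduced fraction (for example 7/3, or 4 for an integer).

1. After x ≥ 12: [(12,7/5) (15,2) (15,16) (14,20) (12,97/5)]
2. After x ≤ 18: [(12,7/5) (15,2) (15,16) (14,20) (12,97/5)]
3. After y ≥ 4: [(12,4) (15,4) (15,16) (14,20) (12,97/5)]
4. After y ≤ 15: [(12,15) (12,4) (15,4) (15,15)]
5. Canonical ring: [(12,4) (15,4) (15,15) (12,15)]

Clipped polygon: [(12,4) (15,4) (15,15) (12,15)]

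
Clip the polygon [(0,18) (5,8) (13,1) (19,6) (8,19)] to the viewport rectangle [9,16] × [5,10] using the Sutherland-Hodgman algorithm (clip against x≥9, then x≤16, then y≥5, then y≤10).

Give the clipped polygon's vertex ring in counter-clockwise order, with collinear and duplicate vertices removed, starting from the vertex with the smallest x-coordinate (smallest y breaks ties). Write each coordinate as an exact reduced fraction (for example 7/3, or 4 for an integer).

1. After x ≥ 9: [(9,9/2) (13,1) (19,6) (9,196/11)]
2. After x ≤ 16: [(9,9/2) (13,1) (16,7/2) (16,105/11) (9,196/11)]
3. After y ≥ 5: [(9,5) (16,5) (16,105/11) (9,196/11)]
4. After y ≤ 10: [(9,10) (9,5) (16,5) (16,105/11) (203/13,10)]
5. Canonical ring: [(9,5) (16,5) (16,105/11) (203/13,10) (9,10)]

Clipped polygon: [(9,5) (16,5) (16,105/11) (203/13,10) (9,10)]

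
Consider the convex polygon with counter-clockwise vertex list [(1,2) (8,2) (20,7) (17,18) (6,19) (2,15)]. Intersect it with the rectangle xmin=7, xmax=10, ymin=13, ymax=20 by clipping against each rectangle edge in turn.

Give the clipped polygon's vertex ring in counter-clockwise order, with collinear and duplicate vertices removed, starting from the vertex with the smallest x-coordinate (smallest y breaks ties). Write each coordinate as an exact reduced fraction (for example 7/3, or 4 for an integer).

Clipped polygon: [(7,13) (10,13) (10,205/11) (7,208/11)]

1. After x ≥ 7: [(7,2) (8,2) (20,7) (17,18) (7,208/11)]
2. After x ≤ 10: [(7,2) (8,2) (10,17/6) (10,205/11) (7,208/11)]
3. After y ≥ 13: [(7,13) (10,13) (10,205/11) (7,208/11)]
4. After y ≤ 20: [(7,13) (10,13) (10,205/11) (7,208/11)]
5. Canonical ring: [(7,13) (10,13) (10,205/11) (7,208/11)]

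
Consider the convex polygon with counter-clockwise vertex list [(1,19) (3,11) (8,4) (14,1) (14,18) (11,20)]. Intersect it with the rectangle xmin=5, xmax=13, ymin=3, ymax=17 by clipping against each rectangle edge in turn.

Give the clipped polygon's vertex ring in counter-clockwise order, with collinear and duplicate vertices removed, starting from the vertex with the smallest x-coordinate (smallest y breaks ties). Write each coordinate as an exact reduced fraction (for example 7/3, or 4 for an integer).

1. After x ≥ 5: [(5,97/5) (5,41/5) (8,4) (14,1) (14,18) (11,20)]
2. After x ≤ 13: [(5,97/5) (5,41/5) (8,4) (13,3/2) (13,56/3) (11,20)]
3. After y ≥ 3: [(5,97/5) (5,41/5) (8,4) (10,3) (13,3) (13,56/3) (11,20)]
4. After y ≤ 17: [(5,17) (5,41/5) (8,4) (10,3) (13,3) (13,17)]
5. Canonical ring: [(5,41/5) (8,4) (10,3) (13,3) (13,17) (5,17)]

Clipped polygon: [(5,41/5) (8,4) (10,3) (13,3) (13,17) (5,17)]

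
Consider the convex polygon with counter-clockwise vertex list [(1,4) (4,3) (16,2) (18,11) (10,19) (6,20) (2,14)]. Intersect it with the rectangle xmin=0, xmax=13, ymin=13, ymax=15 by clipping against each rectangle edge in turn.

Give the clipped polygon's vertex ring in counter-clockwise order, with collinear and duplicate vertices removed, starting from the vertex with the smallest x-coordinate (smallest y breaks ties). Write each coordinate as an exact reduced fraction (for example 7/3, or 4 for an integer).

1. After x ≥ 0: [(1,4) (4,3) (16,2) (18,11) (10,19) (6,20) (2,14)]
2. After x ≤ 13: [(1,4) (4,3) (13,9/4) (13,16) (10,19) (6,20) (2,14)]
3. After y ≥ 13: [(19/10,13) (13,13) (13,16) (10,19) (6,20) (2,14)]
4. After y ≤ 15: [(19/10,13) (13,13) (13,15) (8/3,15) (2,14)]
5. Canonical ring: [(19/10,13) (13,13) (13,15) (8/3,15) (2,14)]

Clipped polygon: [(19/10,13) (13,13) (13,15) (8/3,15) (2,14)]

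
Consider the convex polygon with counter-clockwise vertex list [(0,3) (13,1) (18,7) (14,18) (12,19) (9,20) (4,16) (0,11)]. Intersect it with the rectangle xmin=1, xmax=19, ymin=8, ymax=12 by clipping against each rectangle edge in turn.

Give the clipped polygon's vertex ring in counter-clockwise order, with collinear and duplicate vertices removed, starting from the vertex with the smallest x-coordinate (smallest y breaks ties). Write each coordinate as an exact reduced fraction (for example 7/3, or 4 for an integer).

Clipped polygon: [(1,8) (194/11,8) (178/11,12) (1,12)]

1. After x ≥ 1: [(1,37/13) (13,1) (18,7) (14,18) (12,19) (9,20) (4,16) (1,49/4)]
2. After x ≤ 19: [(1,37/13) (13,1) (18,7) (14,18) (12,19) (9,20) (4,16) (1,49/4)]
3. After y ≥ 8: [(1,8) (194/11,8) (14,18) (12,19) (9,20) (4,16) (1,49/4)]
4. After y ≤ 12: [(1,12) (1,8) (194/11,8) (178/11,12)]
5. Canonical ring: [(1,8) (194/11,8) (178/11,12) (1,12)]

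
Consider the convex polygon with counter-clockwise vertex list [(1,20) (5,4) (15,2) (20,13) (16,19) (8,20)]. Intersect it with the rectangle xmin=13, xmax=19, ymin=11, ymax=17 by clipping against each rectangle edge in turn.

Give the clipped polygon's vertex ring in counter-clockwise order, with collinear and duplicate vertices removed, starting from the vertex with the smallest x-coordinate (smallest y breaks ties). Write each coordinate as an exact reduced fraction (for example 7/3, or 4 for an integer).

1. After x ≥ 13: [(13,12/5) (15,2) (20,13) (16,19) (13,155/8)]
2. After x ≤ 19: [(13,12/5) (15,2) (19,54/5) (19,29/2) (16,19) (13,155/8)]
3. After y ≥ 11: [(13,11) (19,11) (19,29/2) (16,19) (13,155/8)]
4. After y ≤ 17: [(13,17) (13,11) (19,11) (19,29/2) (52/3,17)]
5. Canonical ring: [(13,11) (19,11) (19,29/2) (52/3,17) (13,17)]

Clipped polygon: [(13,11) (19,11) (19,29/2) (52/3,17) (13,17)]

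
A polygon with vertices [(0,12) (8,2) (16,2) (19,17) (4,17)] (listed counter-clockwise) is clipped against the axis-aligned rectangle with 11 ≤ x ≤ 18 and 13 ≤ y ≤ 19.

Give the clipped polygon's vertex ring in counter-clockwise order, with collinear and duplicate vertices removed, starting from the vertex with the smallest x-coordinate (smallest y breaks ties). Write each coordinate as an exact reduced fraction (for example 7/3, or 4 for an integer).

1. After x ≥ 11: [(11,2) (16,2) (19,17) (11,17)]
2. After x ≤ 18: [(11,2) (16,2) (18,12) (18,17) (11,17)]
3. After y ≥ 13: [(11,13) (18,13) (18,17) (11,17)]
4. After y ≤ 19: [(11,13) (18,13) (18,17) (11,17)]
5. Canonical ring: [(11,13) (18,13) (18,17) (11,17)]

Clipped polygon: [(11,13) (18,13) (18,17) (11,17)]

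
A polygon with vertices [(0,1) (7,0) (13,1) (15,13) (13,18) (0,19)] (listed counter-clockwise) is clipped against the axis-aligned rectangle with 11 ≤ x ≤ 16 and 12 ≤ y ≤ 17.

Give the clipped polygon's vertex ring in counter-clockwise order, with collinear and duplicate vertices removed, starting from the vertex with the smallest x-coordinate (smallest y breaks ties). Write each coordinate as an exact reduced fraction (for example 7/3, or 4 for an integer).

Clipped polygon: [(11,12) (89/6,12) (15,13) (67/5,17) (11,17)]

1. After x ≥ 11: [(11,2/3) (13,1) (15,13) (13,18) (11,236/13)]
2. After x ≤ 16: [(11,2/3) (13,1) (15,13) (13,18) (11,236/13)]
3. After y ≥ 12: [(11,12) (89/6,12) (15,13) (13,18) (11,236/13)]
4. After y ≤ 17: [(11,17) (11,12) (89/6,12) (15,13) (67/5,17)]
5. Canonical ring: [(11,12) (89/6,12) (15,13) (67/5,17) (11,17)]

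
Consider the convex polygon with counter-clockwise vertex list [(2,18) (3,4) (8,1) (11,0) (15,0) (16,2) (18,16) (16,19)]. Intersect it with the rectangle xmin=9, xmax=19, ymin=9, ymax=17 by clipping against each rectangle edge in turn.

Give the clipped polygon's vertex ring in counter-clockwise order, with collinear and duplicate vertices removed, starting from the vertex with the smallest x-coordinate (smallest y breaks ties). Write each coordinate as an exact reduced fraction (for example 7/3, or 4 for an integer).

1. After x ≥ 9: [(9,37/2) (9,2/3) (11,0) (15,0) (16,2) (18,16) (16,19)]
2. After x ≤ 19: [(9,37/2) (9,2/3) (11,0) (15,0) (16,2) (18,16) (16,19)]
3. After y ≥ 9: [(9,37/2) (9,9) (17,9) (18,16) (16,19)]
4. After y ≤ 17: [(9,17) (9,9) (17,9) (18,16) (52/3,17)]
5. Canonical ring: [(9,9) (17,9) (18,16) (52/3,17) (9,17)]

Clipped polygon: [(9,9) (17,9) (18,16) (52/3,17) (9,17)]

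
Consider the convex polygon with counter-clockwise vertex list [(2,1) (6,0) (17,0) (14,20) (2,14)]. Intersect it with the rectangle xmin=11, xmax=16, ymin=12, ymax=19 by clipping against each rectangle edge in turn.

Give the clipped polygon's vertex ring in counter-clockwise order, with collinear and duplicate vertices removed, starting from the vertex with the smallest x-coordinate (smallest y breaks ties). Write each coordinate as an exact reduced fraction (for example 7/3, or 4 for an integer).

Clipped polygon: [(11,12) (76/5,12) (283/20,19) (12,19) (11,37/2)]

1. After x ≥ 11: [(11,0) (17,0) (14,20) (11,37/2)]
2. After x ≤ 16: [(11,0) (16,0) (16,20/3) (14,20) (11,37/2)]
3. After y ≥ 12: [(11,12) (76/5,12) (14,20) (11,37/2)]
4. After y ≤ 19: [(11,12) (76/5,12) (283/20,19) (12,19) (11,37/2)]
5. Canonical ring: [(11,12) (76/5,12) (283/20,19) (12,19) (11,37/2)]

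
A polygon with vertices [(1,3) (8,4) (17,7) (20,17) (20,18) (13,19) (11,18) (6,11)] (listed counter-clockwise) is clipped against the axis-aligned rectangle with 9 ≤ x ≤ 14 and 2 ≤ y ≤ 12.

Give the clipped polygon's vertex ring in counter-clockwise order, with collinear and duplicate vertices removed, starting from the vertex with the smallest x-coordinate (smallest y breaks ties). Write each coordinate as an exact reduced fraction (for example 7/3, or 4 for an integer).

1. After x ≥ 9: [(9,13/3) (17,7) (20,17) (20,18) (13,19) (11,18) (9,76/5)]
2. After x ≤ 14: [(9,13/3) (14,6) (14,132/7) (13,19) (11,18) (9,76/5)]
3. After y ≥ 2: [(9,13/3) (14,6) (14,132/7) (13,19) (11,18) (9,76/5)]
4. After y ≤ 12: [(9,12) (9,13/3) (14,6) (14,12)]
5. Canonical ring: [(9,13/3) (14,6) (14,12) (9,12)]

Clipped polygon: [(9,13/3) (14,6) (14,12) (9,12)]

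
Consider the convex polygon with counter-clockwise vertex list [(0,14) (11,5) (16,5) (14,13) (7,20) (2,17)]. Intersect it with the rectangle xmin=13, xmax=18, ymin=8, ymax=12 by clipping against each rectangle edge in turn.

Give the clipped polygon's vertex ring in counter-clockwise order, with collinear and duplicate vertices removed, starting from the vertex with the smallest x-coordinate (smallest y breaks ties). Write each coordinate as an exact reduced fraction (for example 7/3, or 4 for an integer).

1. After x ≥ 13: [(13,5) (16,5) (14,13) (13,14)]
2. After x ≤ 18: [(13,5) (16,5) (14,13) (13,14)]
3. After y ≥ 8: [(13,8) (61/4,8) (14,13) (13,14)]
4. After y ≤ 12: [(13,12) (13,8) (61/4,8) (57/4,12)]
5. Canonical ring: [(13,8) (61/4,8) (57/4,12) (13,12)]

Clipped polygon: [(13,8) (61/4,8) (57/4,12) (13,12)]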